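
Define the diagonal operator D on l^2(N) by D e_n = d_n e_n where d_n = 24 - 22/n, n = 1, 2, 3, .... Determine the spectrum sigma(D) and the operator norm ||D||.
sigma(D) = {24 - 22/n : n ≥ 1} ∪ {24}; ||D|| = 24

A bounded diagonal operator on l^2 with diagonal entries d_n has spectrum equal to the closure of {d_n : n ≥ 1}: every d_n is an eigenvalue (with eigenvector e_n), so {d_n} ⊂ sigma(D); the spectrum is closed, so its closure is too; and for lambda not in the closure, (D - lambda I) has bounded inverse (the diagonal entries 1/(d_n - lambda) are bounded). For our sequence d_n = 24 - 22/n, n = 1, 2, 3, ...:
  - {d_n} = {24 - 22/n : n ≥ 1}; the only limit point is 24
  - closure = {24 - 22/n : n ≥ 1} ∪ {24}
For the norm: a diagonal operator has ||D|| = sup_n |d_n|. Here d_n = 24 - 22/n increases monotonically from d_1 = 2 toward 24, with all terms in [2, 24); so sup_n |d_n| = 24 (the supremum is the limit, not attained). So ||D|| = 24.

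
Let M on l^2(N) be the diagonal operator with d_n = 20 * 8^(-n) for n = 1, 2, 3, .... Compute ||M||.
||M|| = 5/2 (attained at n = 1)

For M diagonal, ||M|| = sup_n |d_n|. The sequence d_n = 20 * 8^(-n) is positive and strictly decreasing (ratio 8^(-1) < 1), so the supremum is d_1 = 20/8 = 5/2. Hence ||M|| = 5/2.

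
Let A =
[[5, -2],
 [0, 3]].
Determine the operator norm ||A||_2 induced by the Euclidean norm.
||A||_2 = sqrt((38 + sqrt(544))/2) ≈ 5.5373 (= sqrt(largest eigenvalue of A^T A))

||A||_2 = sigma_max(A) = sqrt(lambda_max(A^T A)). Form the symmetric matrix M = A^T A =
[[25, -10],
 [-10, 13]].
Its characteristic polynomial (trace, determinant of M give the coefficients) is
  p(λ) = det(λ I - M) = λ^2 - 38λ + 225.
For λ^2 - 38λ + 225 the discriminant is 544. It is nonnegative but not a perfect square, so the roots are real and irrational: λ = (38 ± sqrt(544))/2 ≈ 30.6619, 7.3381.
So the eigenvalues of A^T A are ≈ 7.3381, 30.6619 (all ≥ 0, as they must be for A^T A). The largest is λ_max = (38 + sqrt(544))/2 ≈ 30.6619, hence ||A||_2 = sqrt(λ_max) = sqrt((38 + sqrt(544))/2) ≈ 5.5373.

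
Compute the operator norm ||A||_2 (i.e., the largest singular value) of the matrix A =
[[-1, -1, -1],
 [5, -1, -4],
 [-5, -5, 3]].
||A||_2 ≈ 9.1647 (= sqrt(largest eigenvalue of A^T A))

||A||_2 = sigma_max(A) = sqrt(lambda_max(A^T A)). Form the symmetric matrix M = A^T A =
[[51, 21, -34],
 [21, 27, -10],
 [-34, -10, 26]].
Its characteristic polynomial (trace, sum of principal 2x2 minors, determinant of M give the coefficients) is
  p(λ) = det(λ I - M) = λ^3 - 104λ^2 + 1708λ - 2304.
No integer candidate from the rational root theorem (±divisors of 2304) is a root, so the roots are irrational. The cubic discriminant is Δ = 8479060224 > 0, so there are three distinct real roots. p(1) = -699 and p(2) = 704 have opposite signs, so a root lies in (1, 2); Newton's method refines it to λ ≈ 1.4805. p(18) = 576 and p(19) = -537 have opposite signs, so a root lies in (18, 19); Newton's method refines it to λ ≈ 18.5284. p(83) = -5209 and p(84) = 48 have opposite signs, so a root lies in (83, 84); Newton's method refines it to λ ≈ 83.9911. Check (Vieta): the three roots sum to 104, matching tr M = 104.
So the eigenvalues of A^T A are ≈ 1.4805, 18.5284, 83.9911 (all ≥ 0, as they must be for A^T A). The largest is λ_max ≈ 83.9911, hence ||A||_2 = sqrt(λ_max) ≈ 9.1647.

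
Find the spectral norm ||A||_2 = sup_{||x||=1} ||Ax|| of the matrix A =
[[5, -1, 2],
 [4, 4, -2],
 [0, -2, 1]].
||A||_2 ≈ 6.7932 (= sqrt(largest eigenvalue of A^T A))

||A||_2 = sigma_max(A) = sqrt(lambda_max(A^T A)). Form the symmetric matrix M = A^T A =
[[41, 11, 2],
 [11, 21, -12],
 [2, -12, 9]].
Its characteristic polynomial (trace, sum of principal 2x2 minors, determinant of M give the coefficients) is
  p(λ) = det(λ I - M) = λ^3 - 71λ^2 + 1150λ - 144.
No integer candidate from the rational root theorem (±divisors of 144) is a root, so the roots are irrational. The cubic discriminant is Δ = 588142692 > 0, so there are three distinct real roots. p(0) = -144 and p(1) = 936 have opposite signs, so a root lies in (0, 1); Newton's method refines it to λ ≈ 0.1262. p(24) = 384 and p(25) = -144 have opposite signs, so a root lies in (24, 25); Newton's method refines it to λ ≈ 24.7262. p(46) = -144 and p(47) = 890 have opposite signs, so a root lies in (46, 47); Newton's method refines it to λ ≈ 46.1476. Check (Vieta): the three roots sum to 71, matching tr M = 71.
So the eigenvalues of A^T A are ≈ 0.1262, 24.7262, 46.1476 (all ≥ 0, as they must be for A^T A). The largest is λ_max ≈ 46.1476, hence ||A||_2 = sqrt(λ_max) ≈ 6.7932.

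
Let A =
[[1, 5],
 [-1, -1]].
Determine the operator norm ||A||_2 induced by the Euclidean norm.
||A||_2 = sqrt((28 + sqrt(720))/2) ≈ 5.2361 (= sqrt(largest eigenvalue of A^T A))

||A||_2 = sigma_max(A) = sqrt(lambda_max(A^T A)). Form the symmetric matrix M = A^T A =
[[2, 6],
 [6, 26]].
Its characteristic polynomial (trace, determinant of M give the coefficients) is
  p(λ) = det(λ I - M) = λ^2 - 28λ + 16.
For λ^2 - 28λ + 16 the discriminant is 720. It is nonnegative but not a perfect square, so the roots are real and irrational: λ = (28 ± sqrt(720))/2 ≈ 27.4164, 0.5836.
So the eigenvalues of A^T A are ≈ 0.5836, 27.4164 (all ≥ 0, as they must be for A^T A). The largest is λ_max = (28 + sqrt(720))/2 ≈ 27.4164, hence ||A||_2 = sqrt(λ_max) = sqrt((28 + sqrt(720))/2) ≈ 5.2361.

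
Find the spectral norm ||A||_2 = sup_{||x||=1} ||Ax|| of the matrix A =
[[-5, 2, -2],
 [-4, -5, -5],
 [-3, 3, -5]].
||A||_2 ≈ 9.8727 (= sqrt(largest eigenvalue of A^T A))

||A||_2 = sigma_max(A) = sqrt(lambda_max(A^T A)). Form the symmetric matrix M = A^T A =
[[50, 1, 45],
 [1, 38, 6],
 [45, 6, 54]].
Its characteristic polynomial (trace, sum of principal 2x2 minors, determinant of M give the coefficients) is
  p(λ) = det(λ I - M) = λ^3 - 142λ^2 + 4590λ - 24336.
No integer candidate from the rational root theorem (±divisors of 24336) is a root, so the roots are irrational. The cubic discriminant is Δ = 28803366576 > 0, so there are three distinct real roots. p(6) = -1692 and p(7) = 1179 have opposite signs, so a root lies in (6, 7); Newton's method refines it to λ ≈ 6.5789. p(37) = 1749 and p(38) = -92 have opposite signs, so a root lies in (37, 38); Newton's method refines it to λ ≈ 37.9508. p(97) = -2511 and p(98) = 2908 have opposite signs, so a root lies in (97, 98); Newton's method refines it to λ ≈ 97.4703. Check (Vieta): the three roots sum to 142, matching tr M = 142.
So the eigenvalues of A^T A are ≈ 6.5789, 37.9508, 97.4703 (all ≥ 0, as they must be for A^T A). The largest is λ_max ≈ 97.4703, hence ||A||_2 = sqrt(λ_max) ≈ 9.8727.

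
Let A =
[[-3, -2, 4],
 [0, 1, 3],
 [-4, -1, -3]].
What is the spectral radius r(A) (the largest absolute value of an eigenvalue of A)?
r(A) ≈ 5.5075

The eigenvalues of A are the roots of its characteristic polynomial. With M = A (coefficients from the trace, the sum of principal 2x2 minors, and det A):
  p(λ) = det(λ I - M) = λ^3 + 5λ^2 + 22λ - 40.
No integer candidate from the rational root theorem (±divisors of 40) is a root, so the roots are irrational. The cubic discriminant is Δ = -132892 < 0, so there is one real root and a complex-conjugate pair. p(1) = -12 and p(2) = 32 have opposite signs, so a root lies in (1, 2); Newton's method refines it to λ ≈ 1.3187. Dividing out (λ - (1.3187)) leaves approximately λ^2 + 6.3187λ + 30.3326. For λ^2 + 6.3187λ + 30.3326 the discriminant is -81.4042. It is negative, so the remaining roots are the complex-conjugate pair λ ≈ -3.1594 ± 4.5112i. Their product equals the constant term, so |λ|^2 ≈ 30.3326 and |λ| ≈ 5.5075.
Thus the eigenvalues (to 4 decimals) are 1.3187 (modulus 1.3187); -3.1594 ± 4.5112i (modulus 5.5075). The spectral radius is the largest modulus: r(A) ≈ 5.5075. (Cross-check: r(A) ≤ ||A||_2 ≈ 5.8506; equality holds whenever A is normal, though it can also hold for some non-normal A.)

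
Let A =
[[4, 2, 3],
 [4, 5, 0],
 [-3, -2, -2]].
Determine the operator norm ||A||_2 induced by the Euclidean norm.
||A||_2 ≈ 8.8045 (= sqrt(largest eigenvalue of A^T A))

||A||_2 = sigma_max(A) = sqrt(lambda_max(A^T A)). Form the symmetric matrix M = A^T A =
[[41, 34, 18],
 [34, 33, 10],
 [18, 10, 13]].
Its characteristic polynomial (trace, sum of principal 2x2 minors, determinant of M give the coefficients) is
  p(λ) = det(λ I - M) = λ^3 - 87λ^2 + 735λ - 9.
No integer candidate from the rational root theorem (±divisors of 9) is a root, so the roots are irrational. The cubic discriminant is Δ = 2487352320 > 0, so there are three distinct real roots. p(0) = -9 and p(1) = 640 have opposite signs, so a root lies in (0, 1); Newton's method refines it to λ ≈ 0.0123. p(9) = 288 and p(10) = -359 have opposite signs, so a root lies in (9, 10); Newton's method refines it to λ ≈ 9.4677. p(77) = -2704 and p(78) = 2565 have opposite signs, so a root lies in (77, 78); Newton's method refines it to λ ≈ 77.5201. Check (Vieta): the three roots sum to 87, matching tr M = 87.
So the eigenvalues of A^T A are ≈ 0.0123, 9.4677, 77.5201 (all ≥ 0, as they must be for A^T A). The largest is λ_max ≈ 77.5201, hence ||A||_2 = sqrt(λ_max) ≈ 8.8045.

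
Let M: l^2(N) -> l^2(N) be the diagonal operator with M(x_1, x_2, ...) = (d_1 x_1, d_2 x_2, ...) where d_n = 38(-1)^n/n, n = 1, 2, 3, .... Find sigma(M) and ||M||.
sigma(M) = {38(-1)^n/n : n ≥ 1} ∪ {0}; ||M|| = 38

A bounded diagonal operator on l^2 with diagonal entries d_n has spectrum equal to the closure of {d_n : n ≥ 1}: every d_n is an eigenvalue (with eigenvector e_n), so {d_n} ⊂ sigma(M); the spectrum is closed, so its closure is too; and for lambda not in the closure, (M - lambda I) has bounded inverse (the diagonal entries 1/(d_n - lambda) are bounded). For our sequence d_n = 38(-1)^n/n, n = 1, 2, 3, ...:
  - {d_n} = {38(-1)^n/n : n ≥ 1}; the only limit point is 0
  - closure = {38(-1)^n/n : n ≥ 1} ∪ {0}
For the norm: a diagonal operator has ||M|| = sup_n |d_n|. Here |d_n| = 38/n is decreasing, so sup_n |d_n| = |d_1| = 38. So ||M|| = 38.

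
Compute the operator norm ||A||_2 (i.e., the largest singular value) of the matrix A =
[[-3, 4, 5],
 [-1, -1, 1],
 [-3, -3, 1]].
||A||_2 ≈ 7.1103 (= sqrt(largest eigenvalue of A^T A))

||A||_2 = sigma_max(A) = sqrt(lambda_max(A^T A)). Form the symmetric matrix M = A^T A =
[[19, -2, -19],
 [-2, 26, 16],
 [-19, 16, 27]].
Its characteristic polynomial (trace, sum of principal 2x2 minors, determinant of M give the coefficients) is
  p(λ) = det(λ I - M) = λ^3 - 72λ^2 + 1088λ - 196.
No integer candidate from the rational root theorem (±divisors of 196) is a root, so the roots are irrational. The cubic discriminant is Δ = 967580752 > 0, so there are three distinct real roots. p(0) = -196 and p(1) = 821 have opposite signs, so a root lies in (0, 1); Newton's method refines it to λ ≈ 0.1823. p(21) = 161 and p(22) = -460 have opposite signs, so a root lies in (21, 22); Newton's method refines it to λ ≈ 21.2617. p(50) = -796 and p(51) = 671 have opposite signs, so a root lies in (50, 51); Newton's method refines it to λ ≈ 50.556. Check (Vieta): the three roots sum to 72, matching tr M = 72.
So the eigenvalues of A^T A are ≈ 0.1823, 21.2617, 50.556 (all ≥ 0, as they must be for A^T A). The largest is λ_max ≈ 50.556, hence ||A||_2 = sqrt(λ_max) ≈ 7.1103.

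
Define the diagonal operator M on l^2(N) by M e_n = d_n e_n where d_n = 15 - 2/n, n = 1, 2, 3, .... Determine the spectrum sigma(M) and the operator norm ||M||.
sigma(M) = {15 - 2/n : n ≥ 1} ∪ {15}; ||M|| = 15

A bounded diagonal operator on l^2 with diagonal entries d_n has spectrum equal to the closure of {d_n : n ≥ 1}: every d_n is an eigenvalue (with eigenvector e_n), so {d_n} ⊂ sigma(M); the spectrum is closed, so its closure is too; and for lambda not in the closure, (M - lambda I) has bounded inverse (the diagonal entries 1/(d_n - lambda) are bounded). For our sequence d_n = 15 - 2/n, n = 1, 2, 3, ...:
  - {d_n} = {15 - 2/n : n ≥ 1}; the only limit point is 15
  - closure = {15 - 2/n : n ≥ 1} ∪ {15}
For the norm: a diagonal operator has ||M|| = sup_n |d_n|. Here d_n = 15 - 2/n increases monotonically from d_1 = 13 toward 15, with all terms in [13, 15); so sup_n |d_n| = 15 (the supremum is the limit, not attained). So ||M|| = 15.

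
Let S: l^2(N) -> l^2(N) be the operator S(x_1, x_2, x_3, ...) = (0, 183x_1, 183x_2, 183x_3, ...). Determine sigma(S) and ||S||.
sigma(S) = closed disk {z in C : |z| ≤ 183}; ||S|| = 183

Note S = 183·U where U is the unit right shift (U x)_k = x_{k-1} (with x_0 := 0); so ||S|| = 183||U|| and sigma(S) = 183·sigma(U). ||S x||^2 = sum_{k≥1} |183x_k|^2 = 33489||x||^2, so ||S|| = 183 and sigma(S) ⊂ {|z| ≤ 183}. For any |lambda| < 183, the equation (S - lambda I) x = 0 forces x_1 = 0, then 183x_k = lambda x_{k+1} ⇒ x = 0, so S has no eigenvalues. But (S - lambda I) is not surjective for |lambda| < 183: solving (S - lambda I) x = e_1 would require x_n proportional to (lambda/183)^(-n), which is not in l^2. So every |lambda| < 183 lies in the residual spectrum. The boundary |lambda| = 183 is in the approximate point spectrum (the spectrum is closed). Hence sigma(S) is the closed disk of radius 183.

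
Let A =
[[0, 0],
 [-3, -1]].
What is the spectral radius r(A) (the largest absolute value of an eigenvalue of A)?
r(A) = 1

The eigenvalues of A are the roots of its characteristic polynomial. With M = A (coefficients from the trace and determinant):
  p(λ) = det(λ I - M) = λ^2 + λ.
For λ^2 + λ the discriminant is 1. It is a perfect square (1^2), so the roots are rational: λ = (-1 ± 1)/2 = 0, -1.
Thus the eigenvalues (to 4 decimals) are 0 (modulus 0); -1 (modulus 1). The spectral radius is the largest modulus: r(A) = 1. (Cross-check: r(A) ≤ ||A||_2 ≈ 3.1623; equality holds whenever A is normal, though it can also hold for some non-normal A.)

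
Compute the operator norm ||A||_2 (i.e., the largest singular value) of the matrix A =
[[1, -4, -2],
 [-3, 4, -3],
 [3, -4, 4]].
||A||_2 ≈ 8.9185 (= sqrt(largest eigenvalue of A^T A))

||A||_2 = sigma_max(A) = sqrt(lambda_max(A^T A)). Form the symmetric matrix M = A^T A =
[[19, -28, 19],
 [-28, 48, -20],
 [19, -20, 29]].
Its characteristic polynomial (trace, sum of principal 2x2 minors, determinant of M give the coefficients) is
  p(λ) = det(λ I - M) = λ^3 - 96λ^2 + 1310λ - 64.
No integer candidate from the rational root theorem (±divisors of 64) is a root, so the roots are irrational. The cubic discriminant is Δ = 6741486112 > 0, so there are three distinct real roots. p(0) = -64 and p(1) = 1151 have opposite signs, so a root lies in (0, 1); Newton's method refines it to λ ≈ 0.049. p(16) = 416 and p(17) = -625 have opposite signs, so a root lies in (16, 17); Newton's method refines it to λ ≈ 16.4104. p(79) = -2671 and p(80) = 2336 have opposite signs, so a root lies in (79, 80); Newton's method refines it to λ ≈ 79.5405. Check (Vieta): the three roots sum to 96, matching tr M = 96.
So the eigenvalues of A^T A are ≈ 0.049, 16.4104, 79.5405 (all ≥ 0, as they must be for A^T A). The largest is λ_max ≈ 79.5405, hence ||A||_2 = sqrt(λ_max) ≈ 8.9185.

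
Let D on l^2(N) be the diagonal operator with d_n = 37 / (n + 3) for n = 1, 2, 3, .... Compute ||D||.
||D|| = 37/4 (attained at n = 1)

For D diagonal, ||D|| = sup_n |d_n| = sup_n 37/(n + 3). This is positive and strictly decreasing in n, so the supremum is attained at n = 1: d_1 = 37/(1 + 3) = 37/4. Hence ||D|| = 37/4.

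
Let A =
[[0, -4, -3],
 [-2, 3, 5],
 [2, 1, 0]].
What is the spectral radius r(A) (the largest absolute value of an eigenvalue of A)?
r(A) ≈ 3.7262

The eigenvalues of A are the roots of its characteristic polynomial. With M = A (coefficients from the trace, the sum of principal 2x2 minors, and det A):
  p(λ) = det(λ I - M) = λ^3 - 3λ^2 - 7λ + 16.
No integer candidate from the rational root theorem (±divisors of 16) is a root, so the roots are irrational. The cubic discriminant is Δ = 2677 > 0, so there are three distinct real roots. p(-3) = -17 and p(-2) = 10 have opposite signs, so a root lies in (-3, -2); Newton's method refines it to λ ≈ -2.4669. p(1) = 7 and p(2) = -2 have opposite signs, so a root lies in (1, 2); Newton's method refines it to λ ≈ 1.7406. p(3) = -5 and p(4) = 4 have opposite signs, so a root lies in (3, 4); Newton's method refines it to λ ≈ 3.7262. Check (Vieta): the three roots sum to 3, matching tr M = 3.
Thus the eigenvalues (to 4 decimals) are -2.4669 (modulus 2.4669); 1.7406 (modulus 1.7406); 3.7262 (modulus 3.7262). The spectral radius is the largest modulus: r(A) ≈ 3.7262. (Cross-check: r(A) ≤ ||A||_2 ≈ 7.7022; equality holds whenever A is normal, though it can also hold for some non-normal A.)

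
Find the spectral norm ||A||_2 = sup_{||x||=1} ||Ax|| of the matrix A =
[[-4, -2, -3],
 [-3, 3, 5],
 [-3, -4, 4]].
||A||_2 ≈ 7.6859 (= sqrt(largest eigenvalue of A^T A))

||A||_2 = sigma_max(A) = sqrt(lambda_max(A^T A)). Form the symmetric matrix M = A^T A =
[[34, 11, -15],
 [11, 29, 5],
 [-15, 5, 50]].
Its characteristic polynomial (trace, sum of principal 2x2 minors, determinant of M give the coefficients) is
  p(λ) = det(λ I - M) = λ^3 - 113λ^2 + 3765λ - 34225.
No integer candidate from the rational root theorem (±divisors of 34225) is a root, so the roots are irrational. The cubic discriminant is Δ = 460885600 > 0, so there are three distinct real roots. p(14) = -919 and p(15) = 200 have opposite signs, so a root lies in (14, 15); Newton's method refines it to λ ≈ 14.8118. p(39) = 56 and p(40) = -425 have opposite signs, so a root lies in (39, 40); Newton's method refines it to λ ≈ 39.1153. p(59) = -64 and p(60) = 875 have opposite signs, so a root lies in (59, 60); Newton's method refines it to λ ≈ 59.0728. Check (Vieta): the three roots sum to 113, matching tr M = 113.
So the eigenvalues of A^T A are ≈ 14.8118, 39.1153, 59.0728 (all ≥ 0, as they must be for A^T A). The largest is λ_max ≈ 59.0728, hence ||A||_2 = sqrt(λ_max) ≈ 7.6859.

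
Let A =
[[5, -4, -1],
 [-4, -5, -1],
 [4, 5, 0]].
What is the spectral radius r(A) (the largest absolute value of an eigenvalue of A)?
r(A) ≈ 6.2128

The eigenvalues of A are the roots of its characteristic polynomial. With M = A (coefficients from the trace, the sum of principal 2x2 minors, and det A):
  p(λ) = det(λ I - M) = λ^3 - 32λ - 41.
No integer candidate from the rational root theorem (±divisors of 41) is a root, so the roots are irrational. The cubic discriminant is Δ = 85685 > 0, so there are three distinct real roots. p(-5) = -6 and p(-4) = 23 have opposite signs, so a root lies in (-5, -4); Newton's method refines it to λ ≈ -4.853. p(-2) = 15 and p(-1) = -10 have opposite signs, so a root lies in (-2, -1); Newton's method refines it to λ ≈ -1.3598. p(6) = -17 and p(7) = 78 have opposite signs, so a root lies in (6, 7); Newton's method refines it to λ ≈ 6.2128. Check (Vieta): the three roots sum to 0, matching tr M = 0.
Thus the eigenvalues (to 4 decimals) are -4.853 (modulus 4.853); -1.3598 (modulus 1.3598); 6.2128 (modulus 6.2128). The spectral radius is the largest modulus: r(A) ≈ 6.2128. (Cross-check: r(A) ≤ ||A||_2 ≈ 9.0838; equality holds whenever A is normal, though it can also hold for some non-normal A.)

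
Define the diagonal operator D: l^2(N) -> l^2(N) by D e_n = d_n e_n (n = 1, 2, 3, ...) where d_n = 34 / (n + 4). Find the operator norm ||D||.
||D|| = 34/5 (attained at n = 1)

For D diagonal, ||D|| = sup_n |d_n| = sup_n 34/(n + 4). This is positive and strictly decreasing in n, so the supremum is attained at n = 1: d_1 = 34/(1 + 4) = 34/5. Hence ||D|| = 34/5.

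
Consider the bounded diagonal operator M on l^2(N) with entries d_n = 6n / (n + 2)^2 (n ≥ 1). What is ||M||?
||M|| = 3/4 (attained at n = 2)

For M diagonal, ||M|| = sup_n |d_n|. Treat f(x) = 6x / (x + 2)^2 for real x > 0. By the quotient rule, f'(x) = 6(2 - x)/(x + 2)^3, which is positive for x < 2 and negative for x > 2. So f has a unique maximum at x = 2, and since 2 is a positive integer, the supremum over n ≥ 1 is attained at n = 2: d_2 = 6·2/(2 + 2)^2 = 6·2/16 = 3/4. Hence ||M|| = 3/4.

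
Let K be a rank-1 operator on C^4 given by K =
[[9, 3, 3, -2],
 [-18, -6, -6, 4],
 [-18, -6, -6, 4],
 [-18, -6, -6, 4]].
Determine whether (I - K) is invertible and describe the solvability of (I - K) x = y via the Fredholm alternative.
(I - K) is singular (det(I - K) = 0, i.e. 1 ∈ sigma(K)). (I - K) x = y is solvable iff y ⊥ ker((I - K)^*) = span{(9, 3, 3, -2)}, i.e. iff 9y_1 + 3y_2 + 3y_3 - 2y_4 = 0. When solvable, the solutions are x = y + c·(1, -2, -2, -2), c arbitrary (ker(I - K) = span{(1, -2, -2, -2)}, dimension 1).

K has rank 1, so it is an outer product K = u v^T: every row of K is a multiple of one row vector. Reading off the entries, u = (1, -2, -2, -2) and v = (9, 3, 3, -2) (row i of K equals u_i·v^T). A rank-one matrix u v^T satisfies K u = u (v·u) and kills the (3)-dimensional subspace v^⊥, so its characteristic polynomial is lambda^3 (lambda - v·u) with v·u = tr K = 1. Hence the eigenvalues of I - K are 1 (multiplicity 3) and 1 - (1) = 0, so det(I - K) = 0. (Direct check: I - K =
[[-8, -3, -3, 2],
 [18, 7, 6, -4],
 [18, 6, 7, -4],
 [18, 6, 6, -3]]
has determinant 0.) So 1 is an eigenvalue of K and (I - K) is not invertible. The finite-dimensional Fredholm alternative says: either (I - K) is invertible, or ker(I - K) ≠ {0} and then range(I - K) = ker((I - K)^*)^⊥, with dim ker(I - K) = dim ker((I - K)^*). We are in the second case, so we need both kernels. Kernel of I - K: (I - K) u = u - u (v·u) = u - u = 0, so ker(I - K) = span{u} = span{(1, -2, -2, -2)} (it is exactly 1-dimensional because rank(I - K) = 3). Kernel of the adjoint: K is real, so (I - K)^* = I - K^T = I - v u^T, and (I - v u^T) v = v - v (u·v) = 0; hence ker((I - K)^*) = span{v} = span{(9, 3, 3, -2)}. Therefore (I - K) x = y is solvable iff <y, v> = 0, i.e. iff 9y_1 + 3y_2 + 3y_3 - 2y_4 = 0. When this holds, K y = u (v·y) = 0, so (I - K) y = y and x = y is a particular solution; the full solution set is the line x = y + c·u = y + c·(1, -2, -2, -2), c ∈ C.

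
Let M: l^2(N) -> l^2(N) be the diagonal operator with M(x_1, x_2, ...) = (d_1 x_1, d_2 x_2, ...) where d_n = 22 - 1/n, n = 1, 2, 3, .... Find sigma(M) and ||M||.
sigma(M) = {22 - 1/n : n ≥ 1} ∪ {22}; ||M|| = 22

A bounded diagonal operator on l^2 with diagonal entries d_n has spectrum equal to the closure of {d_n : n ≥ 1}: every d_n is an eigenvalue (with eigenvector e_n), so {d_n} ⊂ sigma(M); the spectrum is closed, so its closure is too; and for lambda not in the closure, (M - lambda I) has bounded inverse (the diagonal entries 1/(d_n - lambda) are bounded). For our sequence d_n = 22 - 1/n, n = 1, 2, 3, ...:
  - {d_n} = {22 - 1/n : n ≥ 1}; the only limit point is 22
  - closure = {22 - 1/n : n ≥ 1} ∪ {22}
For the norm: a diagonal operator has ||M|| = sup_n |d_n|. Here d_n = 22 - 1/n increases monotonically from d_1 = 21 toward 22, with all terms in [21, 22); so sup_n |d_n| = 22 (the supremum is the limit, not attained). So ||M|| = 22.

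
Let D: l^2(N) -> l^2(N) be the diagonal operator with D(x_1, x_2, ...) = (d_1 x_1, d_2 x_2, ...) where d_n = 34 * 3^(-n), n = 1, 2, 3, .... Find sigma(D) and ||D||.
sigma(D) = {34 * 3^(-n) : n ≥ 1} ∪ {0}; ||D|| = 34/3

A bounded diagonal operator on l^2 with diagonal entries d_n has spectrum equal to the closure of {d_n : n ≥ 1}: every d_n is an eigenvalue (with eigenvector e_n), so {d_n} ⊂ sigma(D); the spectrum is closed, so its closure is too; and for lambda not in the closure, (D - lambda I) has bounded inverse (the diagonal entries 1/(d_n - lambda) are bounded). For our sequence d_n = 34 * 3^(-n), n = 1, 2, 3, ...:
  - {d_n} = {34 * 3^(-n) : n ≥ 1}; the only limit point is 0
  - closure = {34 * 3^(-n) : n ≥ 1} ∪ {0}
For the norm: a diagonal operator has ||D|| = sup_n |d_n|. Here d_n = 34 * 3^(-n) is positive and decreasing, so sup_n |d_n| = d_1 = 34/3. So ||D|| = 34/3.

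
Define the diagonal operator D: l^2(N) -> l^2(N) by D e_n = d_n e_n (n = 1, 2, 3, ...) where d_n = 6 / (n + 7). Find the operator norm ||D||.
||D|| = 3/4 (attained at n = 1)

For D diagonal, ||D|| = sup_n |d_n| = sup_n 6/(n + 7). This is positive and strictly decreasing in n, so the supremum is attained at n = 1: d_1 = 6/(1 + 7) = 3/4. Hence ||D|| = 3/4.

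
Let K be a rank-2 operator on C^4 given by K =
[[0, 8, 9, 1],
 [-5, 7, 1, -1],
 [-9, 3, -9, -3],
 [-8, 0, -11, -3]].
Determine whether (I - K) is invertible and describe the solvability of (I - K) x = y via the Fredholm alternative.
(I - K) is invertible (det(I - K) = 42 ≠ 0), so for every y in C^4 the equation (I - K) x = y has a unique solution.

K has rank 2 and factors as K = U V^T = u1 v1^T + u2 v2^T with u1 = (3, 2, 0, -1), v1 = (-1, 3, 2, 0), u2 = (1, -1, -3, -3), v2 = (3, -1, 3, 1) (multiplying out reproduces the displayed K). The nonzero eigenvalues of U V^T coincide with those of the 2 x 2 matrix G = V^T U = [[v1·u1, v1·u2], [v2·u1, v2·u2]] = [[3, -10], [6, -8]], and by the Sylvester determinant identity det(I_4 - U V^T) = det(I_2 - V^T U) = det([[-2, 10], [-6, 9]]) = (-2)(9) - (10)(-6) = 42. (Direct check: I - K =
[[1, -8, -9, -1],
 [5, -6, -1, 1],
 [9, -3, 10, 3],
 [8, 0, 11, 4]]
has determinant 42.) The finite-dimensional Fredholm alternative says: either (I - K) is invertible, or ker(I - K) ≠ {0} and then range(I - K) = ker((I - K)^*)^⊥, with dim ker(I - K) = dim ker((I - K)^*). Since det(I - K) ≠ 0, 1 is not an eigenvalue of K and ker(I - K) = {0}, so we are in the first case: for every y there is a unique x = (I - K)^(-1) y. (Explicitly, by the Woodbury identity, (I - U V^T)^(-1) = I + U (I_2 - G)^(-1) V^T.)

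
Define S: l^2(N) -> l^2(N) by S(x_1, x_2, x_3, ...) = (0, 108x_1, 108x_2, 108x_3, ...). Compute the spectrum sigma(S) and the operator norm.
sigma(S) = closed disk {z in C : |z| ≤ 108}; ||S|| = 108

Note S = 108·U where U is the unit right shift (U x)_k = x_{k-1} (with x_0 := 0); so ||S|| = 108||U|| and sigma(S) = 108·sigma(U). ||S x||^2 = sum_{k≥1} |108x_k|^2 = 11664||x||^2, so ||S|| = 108 and sigma(S) ⊂ {|z| ≤ 108}. For any |lambda| < 108, the equation (S - lambda I) x = 0 forces x_1 = 0, then 108x_k = lambda x_{k+1} ⇒ x = 0, so S has no eigenvalues. But (S - lambda I) is not surjective for |lambda| < 108: solving (S - lambda I) x = e_1 would require x_n proportional to (lambda/108)^(-n), which is not in l^2. So every |lambda| < 108 lies in the residual spectrum. The boundary |lambda| = 108 is in the approximate point spectrum (the spectrum is closed). Hence sigma(S) is the closed disk of radius 108.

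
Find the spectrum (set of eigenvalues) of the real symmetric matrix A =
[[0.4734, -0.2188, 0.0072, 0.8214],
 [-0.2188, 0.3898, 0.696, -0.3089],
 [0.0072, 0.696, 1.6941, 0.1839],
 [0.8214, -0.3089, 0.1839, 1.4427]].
sigma(A) ≈ {0, 2} (0 with multiplicity 2, 2 with multiplicity 2)

A is real symmetric, so its spectrum consists of real eigenvalues. Expanding the characteristic polynomial of the displayed matrix gives
  det(λ I - A) = p(λ) = λ^4 + (-4)λ^3 + (4)λ^2 + (0)λ + (0).
Solving p(λ) = 0 yields eigenvalues ≈ 0, 0, 2, 2. (A is shown rounded to 4 decimals, so these recover the underlying integer eigenvalues to within that precision.)
Verification: the trace of A = 4 equals the sum of eigenvalues 4, and det(A) ≈ -0.0000 matches the eigenvalue product 0.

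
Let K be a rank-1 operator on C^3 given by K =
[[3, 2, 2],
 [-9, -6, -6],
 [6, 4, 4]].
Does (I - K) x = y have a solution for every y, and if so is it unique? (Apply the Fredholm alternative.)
(I - K) is singular (det(I - K) = 0, i.e. 1 ∈ sigma(K)). (I - K) x = y is solvable iff y ⊥ ker((I - K)^*) = span{(3, 2, 2)}, i.e. iff 3y_1 + 2y_2 + 2y_3 = 0. When solvable, the solutions are x = y + c·(1, -3, 2), c arbitrary (ker(I - K) = span{(1, -3, 2)}, dimension 1).

K has rank 1, so it is an outer product K = u v^T: every row of K is a multiple of one row vector. Reading off the entries, u = (1, -3, 2) and v = (3, 2, 2) (row i of K equals u_i·v^T). A rank-one matrix u v^T satisfies K u = u (v·u) and kills the (2)-dimensional subspace v^⊥, so its characteristic polynomial is lambda^2 (lambda - v·u) with v·u = tr K = 1. Hence the eigenvalues of I - K are 1 (multiplicity 2) and 1 - (1) = 0, so det(I - K) = 0. (Direct check: I - K =
[[-2, -2, -2],
 [9, 7, 6],
 [-6, -4, -3]]
has determinant 0.) So 1 is an eigenvalue of K and (I - K) is not invertible. The finite-dimensional Fredholm alternative says: either (I - K) is invertible, or ker(I - K) ≠ {0} and then range(I - K) = ker((I - K)^*)^⊥, with dim ker(I - K) = dim ker((I - K)^*). We are in the second case, so we need both kernels. Kernel of I - K: (I - K) u = u - u (v·u) = u - u = 0, so ker(I - K) = span{u} = span{(1, -3, 2)} (it is exactly 1-dimensional because rank(I - K) = 2). Kernel of the adjoint: K is real, so (I - K)^* = I - K^T = I - v u^T, and (I - v u^T) v = v - v (u·v) = 0; hence ker((I - K)^*) = span{v} = span{(3, 2, 2)}. Therefore (I - K) x = y is solvable iff <y, v> = 0, i.e. iff 3y_1 + 2y_2 + 2y_3 = 0. When this holds, K y = u (v·y) = 0, so (I - K) y = y and x = y is a particular solution; the full solution set is the line x = y + c·u = y + c·(1, -3, 2), c ∈ C.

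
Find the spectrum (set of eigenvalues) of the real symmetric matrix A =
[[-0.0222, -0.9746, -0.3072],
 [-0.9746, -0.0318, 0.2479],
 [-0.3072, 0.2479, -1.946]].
sigma(A) ≈ {-2, -1, 1}

A is real symmetric, so its spectrum consists of real eigenvalues. Expanding the characteristic polynomial of the displayed matrix gives
  det(λ I - A) = p(λ) = λ^3 + (2)λ^2 + (-1)λ + (-2).
Solving p(λ) = 0 yields eigenvalues ≈ -2, -1, 1. (A is shown rounded to 4 decimals, so these recover the underlying integer eigenvalues to within that precision.)
Verification: the trace of A = -2 equals the sum of eigenvalues -2, and det(A) ≈ 1.9998 matches the eigenvalue product 2.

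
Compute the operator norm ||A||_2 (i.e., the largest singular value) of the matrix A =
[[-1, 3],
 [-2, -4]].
||A||_2 = sqrt((30 + sqrt(500))/2) ≈ 5.1167 (= sqrt(largest eigenvalue of A^T A))

||A||_2 = sigma_max(A) = sqrt(lambda_max(A^T A)). Form the symmetric matrix M = A^T A =
[[5, 5],
 [5, 25]].
Its characteristic polynomial (trace, determinant of M give the coefficients) is
  p(λ) = det(λ I - M) = λ^2 - 30λ + 100.
For λ^2 - 30λ + 100 the discriminant is 500. It is nonnegative but not a perfect square, so the roots are real and irrational: λ = (30 ± sqrt(500))/2 ≈ 26.1803, 3.8197.
So the eigenvalues of A^T A are ≈ 3.8197, 26.1803 (all ≥ 0, as they must be for A^T A). The largest is λ_max = (30 + sqrt(500))/2 ≈ 26.1803, hence ||A||_2 = sqrt(λ_max) = sqrt((30 + sqrt(500))/2) ≈ 5.1167.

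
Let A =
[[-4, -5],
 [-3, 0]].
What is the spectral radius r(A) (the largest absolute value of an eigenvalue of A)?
r(A) = (4 + sqrt(76))/2 ≈ 6.3589

The eigenvalues of A are the roots of its characteristic polynomial. With M = A (coefficients from the trace and determinant):
  p(λ) = det(λ I - M) = λ^2 + 4λ - 15.
For λ^2 + 4λ - 15 the discriminant is 76. It is nonnegative but not a perfect square, so the roots are real and irrational: λ = (-4 ± sqrt(76))/2 ≈ 2.3589, -6.3589.
Thus the eigenvalues (to 4 decimals) are 2.3589 (modulus 2.3589); -6.3589 (modulus 6.3589). The spectral radius is the largest modulus: r(A) = (4 + sqrt(76))/2 ≈ 6.3589. (Cross-check: r(A) ≤ ||A||_2 ≈ 6.7082; equality holds whenever A is normal, though it can also hold for some non-normal A.)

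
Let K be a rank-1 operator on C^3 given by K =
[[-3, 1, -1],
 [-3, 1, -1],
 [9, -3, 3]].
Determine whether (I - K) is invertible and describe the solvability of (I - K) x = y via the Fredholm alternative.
(I - K) is singular (det(I - K) = 0, i.e. 1 ∈ sigma(K)). (I - K) x = y is solvable iff y ⊥ ker((I - K)^*) = span{(-3, 1, -1)}, i.e. iff -3y_1 + y_2 - y_3 = 0. When solvable, the solutions are x = y + c·(1, 1, -3), c arbitrary (ker(I - K) = span{(1, 1, -3)}, dimension 1).

K has rank 1, so it is an outer product K = u v^T: every row of K is a multiple of one row vector. Reading off the entries, u = (1, 1, -3) and v = (-3, 1, -1) (row i of K equals u_i·v^T). A rank-one matrix u v^T satisfies K u = u (v·u) and kills the (2)-dimensional subspace v^⊥, so its characteristic polynomial is lambda^2 (lambda - v·u) with v·u = tr K = 1. Hence the eigenvalues of I - K are 1 (multiplicity 2) and 1 - (1) = 0, so det(I - K) = 0. (Direct check: I - K =
[[4, -1, 1],
 [3, 0, 1],
 [-9, 3, -2]]
has determinant 0.) So 1 is an eigenvalue of K and (I - K) is not invertible. The finite-dimensional Fredholm alternative says: either (I - K) is invertible, or ker(I - K) ≠ {0} and then range(I - K) = ker((I - K)^*)^⊥, with dim ker(I - K) = dim ker((I - K)^*). We are in the second case, so we need both kernels. Kernel of I - K: (I - K) u = u - u (v·u) = u - u = 0, so ker(I - K) = span{u} = span{(1, 1, -3)} (it is exactly 1-dimensional because rank(I - K) = 2). Kernel of the adjoint: K is real, so (I - K)^* = I - K^T = I - v u^T, and (I - v u^T) v = v - v (u·v) = 0; hence ker((I - K)^*) = span{v} = span{(-3, 1, -1)}. Therefore (I - K) x = y is solvable iff <y, v> = 0, i.e. iff -3y_1 + y_2 - y_3 = 0. When this holds, K y = u (v·y) = 0, so (I - K) y = y and x = y is a particular solution; the full solution set is the line x = y + c·u = y + c·(1, 1, -3), c ∈ C.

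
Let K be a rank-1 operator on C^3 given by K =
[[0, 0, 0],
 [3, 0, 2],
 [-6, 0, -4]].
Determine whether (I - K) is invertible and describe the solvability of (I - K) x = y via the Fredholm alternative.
(I - K) is invertible (det(I - K) = 5 ≠ 0), so for every y in C^3 the equation (I - K) x = y has a unique solution.

K has rank 1, so it is an outer product K = u v^T: every row of K is a multiple of one row vector. Reading off the entries, u = (0, -1, 2) and v = (-3, 0, -2) (row i of K equals u_i·v^T). A rank-one matrix u v^T satisfies K u = u (v·u) and kills the (2)-dimensional subspace v^⊥, so its characteristic polynomial is lambda^2 (lambda - v·u) with v·u = tr K = -4. Hence the eigenvalues of I - K are 1 (multiplicity 2) and 1 - (-4) = 5, so det(I - K) = 5. (Direct check: I - K =
[[1, 0, 0],
 [-3, 1, -2],
 [6, 0, 5]]
has determinant 5.) The finite-dimensional Fredholm alternative says: either (I - K) is invertible, or ker(I - K) ≠ {0} and then range(I - K) = ker((I - K)^*)^⊥, with dim ker(I - K) = dim ker((I - K)^*). Since det(I - K) ≠ 0, 1 is not an eigenvalue of K and ker(I - K) = {0}, so we are in the first case: for every y there is a unique x = (I - K)^(-1) y. Explicitly, by the Sherman–Morrison formula, (I - u v^T)^(-1) = I + u v^T/(1 - v·u), i.e. (I - K)^(-1) = I + K/(5).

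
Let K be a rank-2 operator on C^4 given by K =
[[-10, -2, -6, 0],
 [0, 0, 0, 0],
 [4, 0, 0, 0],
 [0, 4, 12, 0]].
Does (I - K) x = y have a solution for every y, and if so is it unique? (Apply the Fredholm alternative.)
(I - K) is invertible (det(I - K) = 35 ≠ 0), so for every y in C^4 the equation (I - K) x = y has a unique solution.

K has rank 2 and factors as K = U V^T = u1 v1^T + u2 v2^T with u1 = (-1, 0, 1, -3), v1 = (1, -1, -3, 0), u2 = (-3, 0, 1, 1), v2 = (3, 1, 3, 0) (multiplying out reproduces the displayed K). The nonzero eigenvalues of U V^T coincide with those of the 2 x 2 matrix G = V^T U = [[v1·u1, v1·u2], [v2·u1, v2·u2]] = [[-4, -6], [0, -6]], and by the Sylvester determinant identity det(I_4 - U V^T) = det(I_2 - V^T U) = det([[5, 6], [0, 7]]) = (5)(7) - (6)(0) = 35. (Direct check: I - K =
[[11, 2, 6, 0],
 [0, 1, 0, 0],
 [-4, 0, 1, 0],
 [0, -4, -12, 1]]
has determinant 35.) The finite-dimensional Fredholm alternative says: either (I - K) is invertible, or ker(I - K) ≠ {0} and then range(I - K) = ker((I - K)^*)^⊥, with dim ker(I - K) = dim ker((I - K)^*). Since det(I - K) ≠ 0, 1 is not an eigenvalue of K and ker(I - K) = {0}, so we are in the first case: for every y there is a unique x = (I - K)^(-1) y. (Explicitly, by the Woodbury identity, (I - U V^T)^(-1) = I + U (I_2 - G)^(-1) V^T.)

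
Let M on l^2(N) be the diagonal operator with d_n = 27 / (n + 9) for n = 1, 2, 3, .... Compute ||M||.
||M|| = 27/10 (attained at n = 1)

For M diagonal, ||M|| = sup_n |d_n| = sup_n 27/(n + 9). This is positive and strictly decreasing in n, so the supremum is attained at n = 1: d_1 = 27/(1 + 9) = 27/10. Hence ||M|| = 27/10.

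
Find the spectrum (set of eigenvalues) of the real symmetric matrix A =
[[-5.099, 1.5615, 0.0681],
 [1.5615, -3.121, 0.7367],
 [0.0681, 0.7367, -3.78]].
sigma(A) ≈ {-6, -4, -2}

A is real symmetric, so its spectrum consists of real eigenvalues. Expanding the characteristic polynomial of the displayed matrix gives
  det(λ I - A) = p(λ) = λ^3 + (12)λ^2 + (44)λ + (48).
Solving p(λ) = 0 yields eigenvalues ≈ -6, -4, -2. (A is shown rounded to 4 decimals, so these recover the underlying integer eigenvalues to within that precision.)
Verification: the trace of A = -12 equals the sum of eigenvalues -12, and det(A) ≈ -47.9996 matches the eigenvalue product -48.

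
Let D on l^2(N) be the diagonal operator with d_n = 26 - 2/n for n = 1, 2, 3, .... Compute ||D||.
||D|| = 26

For a diagonal operator on l^2 with entries d_n, ||D|| = sup_n |d_n|. Here d_1 = 24, d_2 = 25, ..., and d_n = 26 - 2/n increases monotonically toward 26. All terms lie in [24, 26), so |d_n| = d_n and the supremum is the limit 26, which is not attained by any individual d_n. Hence ||D|| = 26.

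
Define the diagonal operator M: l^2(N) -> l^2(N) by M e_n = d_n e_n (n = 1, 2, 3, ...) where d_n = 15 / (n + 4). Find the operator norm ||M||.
||M|| = 3 (attained at n = 1)

For M diagonal, ||M|| = sup_n |d_n| = sup_n 15/(n + 4). This is positive and strictly decreasing in n, so the supremum is attained at n = 1: d_1 = 15/(1 + 4) = 3. Hence ||M|| = 3.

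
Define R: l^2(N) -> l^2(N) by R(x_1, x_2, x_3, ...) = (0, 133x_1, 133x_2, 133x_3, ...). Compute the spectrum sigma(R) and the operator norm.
sigma(R) = closed disk {z in C : |z| ≤ 133}; ||R|| = 133

Note R = 133·U where U is the unit right shift (U x)_k = x_{k-1} (with x_0 := 0); so ||R|| = 133||U|| and sigma(R) = 133·sigma(U). ||R x||^2 = sum_{k≥1} |133x_k|^2 = 17689||x||^2, so ||R|| = 133 and sigma(R) ⊂ {|z| ≤ 133}. For any |lambda| < 133, the equation (R - lambda I) x = 0 forces x_1 = 0, then 133x_k = lambda x_{k+1} ⇒ x = 0, so R has no eigenvalues. But (R - lambda I) is not surjective for |lambda| < 133: solving (R - lambda I) x = e_1 would require x_n proportional to (lambda/133)^(-n), which is not in l^2. So every |lambda| < 133 lies in the residual spectrum. The boundary |lambda| = 133 is in the approximate point spectrum (the spectrum is closed). Hence sigma(R) is the closed disk of radius 133.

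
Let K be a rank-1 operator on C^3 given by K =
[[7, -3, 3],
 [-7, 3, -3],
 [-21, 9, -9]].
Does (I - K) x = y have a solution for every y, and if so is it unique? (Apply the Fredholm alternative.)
(I - K) is singular (det(I - K) = 0, i.e. 1 ∈ sigma(K)). (I - K) x = y is solvable iff y ⊥ ker((I - K)^*) = span{(7, -3, 3)}, i.e. iff 7y_1 - 3y_2 + 3y_3 = 0. When solvable, the solutions are x = y + c·(1, -1, -3), c arbitrary (ker(I - K) = span{(1, -1, -3)}, dimension 1).

K has rank 1, so it is an outer product K = u v^T: every row of K is a multiple of one row vector. Reading off the entries, u = (1, -1, -3) and v = (7, -3, 3) (row i of K equals u_i·v^T). A rank-one matrix u v^T satisfies K u = u (v·u) and kills the (2)-dimensional subspace v^⊥, so its characteristic polynomial is lambda^2 (lambda - v·u) with v·u = tr K = 1. Hence the eigenvalues of I - K are 1 (multiplicity 2) and 1 - (1) = 0, so det(I - K) = 0. (Direct check: I - K =
[[-6, 3, -3],
 [7, -2, 3],
 [21, -9, 10]]
has determinant 0.) So 1 is an eigenvalue of K and (I - K) is not invertible. The finite-dimensional Fredholm alternative says: either (I - K) is invertible, or ker(I - K) ≠ {0} and then range(I - K) = ker((I - K)^*)^⊥, with dim ker(I - K) = dim ker((I - K)^*). We are in the second case, so we need both kernels. Kernel of I - K: (I - K) u = u - u (v·u) = u - u = 0, so ker(I - K) = span{u} = span{(1, -1, -3)} (it is exactly 1-dimensional because rank(I - K) = 2). Kernel of the adjoint: K is real, so (I - K)^* = I - K^T = I - v u^T, and (I - v u^T) v = v - v (u·v) = 0; hence ker((I - K)^*) = span{v} = span{(7, -3, 3)}. Therefore (I - K) x = y is solvable iff <y, v> = 0, i.e. iff 7y_1 - 3y_2 + 3y_3 = 0. When this holds, K y = u (v·y) = 0, so (I - K) y = y and x = y is a particular solution; the full solution set is the line x = y + c·u = y + c·(1, -1, -3), c ∈ C.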